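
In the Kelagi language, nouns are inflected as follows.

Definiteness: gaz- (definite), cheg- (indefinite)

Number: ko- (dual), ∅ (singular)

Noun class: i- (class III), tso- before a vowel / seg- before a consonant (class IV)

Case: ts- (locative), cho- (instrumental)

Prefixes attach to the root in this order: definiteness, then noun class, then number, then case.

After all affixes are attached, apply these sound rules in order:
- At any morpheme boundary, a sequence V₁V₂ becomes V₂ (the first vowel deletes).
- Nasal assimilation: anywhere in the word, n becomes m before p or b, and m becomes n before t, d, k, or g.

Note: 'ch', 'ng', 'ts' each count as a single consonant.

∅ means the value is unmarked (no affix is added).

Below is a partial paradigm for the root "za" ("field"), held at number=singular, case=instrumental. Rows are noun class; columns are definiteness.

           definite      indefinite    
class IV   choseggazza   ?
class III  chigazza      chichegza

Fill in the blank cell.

chosegchegza

Attach definiteness indefinite cheg- → chegza.
Attach noun class class IV seg- (before consonant 'ch') → segchegza.
number = singular: zero marking, form stays segchegza.
Attach case instrumental cho- → chosegchegza.
Vowel deletion: no change.
Nasal assimilation: no change.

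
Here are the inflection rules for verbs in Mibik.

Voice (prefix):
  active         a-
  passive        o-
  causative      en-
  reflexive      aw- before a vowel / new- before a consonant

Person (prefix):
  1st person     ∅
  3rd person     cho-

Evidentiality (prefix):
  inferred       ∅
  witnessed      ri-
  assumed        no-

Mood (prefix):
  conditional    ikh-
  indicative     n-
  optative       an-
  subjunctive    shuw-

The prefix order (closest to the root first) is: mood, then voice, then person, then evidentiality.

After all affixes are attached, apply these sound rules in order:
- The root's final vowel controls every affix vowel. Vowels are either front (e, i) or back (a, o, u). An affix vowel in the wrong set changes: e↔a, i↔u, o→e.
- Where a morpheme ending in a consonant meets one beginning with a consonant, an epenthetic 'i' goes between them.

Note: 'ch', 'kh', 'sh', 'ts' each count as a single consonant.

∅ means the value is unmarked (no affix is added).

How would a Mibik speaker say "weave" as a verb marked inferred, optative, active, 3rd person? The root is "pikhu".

Attach mood optative an- → anpikhu.
Attach voice active a- → aanpikhu.
Attach person 3rd person cho- → choaanpikhu.
evidentiality = inferred: zero marking, form stays choaanpikhu.
Vowel harmony: no change.
Apply epenthesis: choaanpikhu → choaanipikhu.

choaanipikhu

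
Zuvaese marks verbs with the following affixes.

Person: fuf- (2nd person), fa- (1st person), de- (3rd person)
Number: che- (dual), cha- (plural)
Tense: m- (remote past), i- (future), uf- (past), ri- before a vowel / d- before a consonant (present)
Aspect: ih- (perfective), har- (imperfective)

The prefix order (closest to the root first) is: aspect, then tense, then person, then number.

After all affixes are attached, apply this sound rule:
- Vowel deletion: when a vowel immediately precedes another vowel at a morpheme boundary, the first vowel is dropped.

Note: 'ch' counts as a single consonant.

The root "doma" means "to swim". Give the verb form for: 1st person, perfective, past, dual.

chefufihdoma

Attach aspect perfective ih- → ihdoma.
Attach tense past uf- → ufihdoma.
Attach person 1st person fa- → faufihdoma.
Attach number dual che- → chefaufihdoma.
Apply vowel deletion: chefaufihdoma → chefufihdoma.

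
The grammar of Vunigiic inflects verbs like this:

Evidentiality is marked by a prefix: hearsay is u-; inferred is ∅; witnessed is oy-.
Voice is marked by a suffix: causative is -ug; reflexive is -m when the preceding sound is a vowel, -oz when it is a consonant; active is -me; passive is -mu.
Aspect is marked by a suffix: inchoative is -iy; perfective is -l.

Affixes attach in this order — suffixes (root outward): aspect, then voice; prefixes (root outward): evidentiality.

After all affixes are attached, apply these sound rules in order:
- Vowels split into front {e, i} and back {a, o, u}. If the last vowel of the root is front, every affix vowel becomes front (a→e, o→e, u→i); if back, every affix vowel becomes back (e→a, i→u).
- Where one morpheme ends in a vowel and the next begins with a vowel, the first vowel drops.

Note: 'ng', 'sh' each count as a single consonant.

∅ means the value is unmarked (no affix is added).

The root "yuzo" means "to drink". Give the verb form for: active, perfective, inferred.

yuzolma

Attach aspect perfective -l → yuzol.
Attach voice active -me → yuzolme.
evidentiality = inferred: zero marking, form stays yuzolme.
Apply vowel harmony: yuzolme → yuzolma.
Vowel deletion: no change.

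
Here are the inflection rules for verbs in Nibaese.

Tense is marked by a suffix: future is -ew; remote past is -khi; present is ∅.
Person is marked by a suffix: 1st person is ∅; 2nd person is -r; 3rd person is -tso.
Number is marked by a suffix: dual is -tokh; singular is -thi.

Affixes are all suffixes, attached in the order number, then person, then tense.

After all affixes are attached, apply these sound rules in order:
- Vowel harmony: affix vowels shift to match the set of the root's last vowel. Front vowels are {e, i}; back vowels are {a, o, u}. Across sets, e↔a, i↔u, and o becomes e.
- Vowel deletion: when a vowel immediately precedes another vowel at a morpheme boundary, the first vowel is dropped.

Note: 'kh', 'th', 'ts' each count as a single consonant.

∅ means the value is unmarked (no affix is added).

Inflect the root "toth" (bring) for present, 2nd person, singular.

Attach number singular -thi → toththi.
Attach person 2nd person -r → toththir.
tense = present: zero marking, form stays toththir.
Apply vowel harmony: toththir → toththur.
Vowel deletion: no change.

toththur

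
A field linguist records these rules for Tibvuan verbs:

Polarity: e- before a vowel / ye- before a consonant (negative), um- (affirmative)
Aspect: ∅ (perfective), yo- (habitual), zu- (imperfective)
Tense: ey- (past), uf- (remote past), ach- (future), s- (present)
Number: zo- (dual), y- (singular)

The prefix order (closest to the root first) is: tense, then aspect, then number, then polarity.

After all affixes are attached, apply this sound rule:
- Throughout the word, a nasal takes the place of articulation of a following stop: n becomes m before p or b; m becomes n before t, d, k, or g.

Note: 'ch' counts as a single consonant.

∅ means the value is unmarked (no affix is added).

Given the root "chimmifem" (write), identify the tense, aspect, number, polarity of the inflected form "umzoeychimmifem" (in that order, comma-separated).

Segment: um-zo-ey-chimmifem.
tense: ey- → past.
aspect: ∅ → perfective.
number: zo- → dual.
polarity: um- → affirmative.

past, perfective, dual, affirmative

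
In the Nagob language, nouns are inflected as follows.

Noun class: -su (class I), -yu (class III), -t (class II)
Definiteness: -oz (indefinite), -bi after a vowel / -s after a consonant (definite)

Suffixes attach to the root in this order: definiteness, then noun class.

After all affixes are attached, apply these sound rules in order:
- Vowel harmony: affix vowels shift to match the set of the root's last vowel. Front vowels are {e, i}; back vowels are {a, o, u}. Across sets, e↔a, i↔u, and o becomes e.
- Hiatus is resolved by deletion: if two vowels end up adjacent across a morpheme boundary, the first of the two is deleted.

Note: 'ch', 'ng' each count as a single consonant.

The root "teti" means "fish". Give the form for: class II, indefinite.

Attach definiteness indefinite -oz → tetioz.
Attach noun class class II -t → tetiozt.
Apply vowel harmony: tetiozt → tetiezt.
Apply vowel deletion: tetiezt → tetezt.

tetezt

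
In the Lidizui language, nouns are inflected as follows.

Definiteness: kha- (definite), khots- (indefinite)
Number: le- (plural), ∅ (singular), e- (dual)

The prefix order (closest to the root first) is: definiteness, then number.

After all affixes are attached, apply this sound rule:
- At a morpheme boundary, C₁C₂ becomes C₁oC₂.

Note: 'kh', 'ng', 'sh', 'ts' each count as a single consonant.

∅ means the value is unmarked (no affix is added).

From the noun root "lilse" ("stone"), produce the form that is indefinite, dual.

ekhotsolilse

Attach definiteness indefinite khots- → khotslilse.
Attach number dual e- → ekhotslilse.
Apply epenthesis: ekhotslilse → ekhotsolilse.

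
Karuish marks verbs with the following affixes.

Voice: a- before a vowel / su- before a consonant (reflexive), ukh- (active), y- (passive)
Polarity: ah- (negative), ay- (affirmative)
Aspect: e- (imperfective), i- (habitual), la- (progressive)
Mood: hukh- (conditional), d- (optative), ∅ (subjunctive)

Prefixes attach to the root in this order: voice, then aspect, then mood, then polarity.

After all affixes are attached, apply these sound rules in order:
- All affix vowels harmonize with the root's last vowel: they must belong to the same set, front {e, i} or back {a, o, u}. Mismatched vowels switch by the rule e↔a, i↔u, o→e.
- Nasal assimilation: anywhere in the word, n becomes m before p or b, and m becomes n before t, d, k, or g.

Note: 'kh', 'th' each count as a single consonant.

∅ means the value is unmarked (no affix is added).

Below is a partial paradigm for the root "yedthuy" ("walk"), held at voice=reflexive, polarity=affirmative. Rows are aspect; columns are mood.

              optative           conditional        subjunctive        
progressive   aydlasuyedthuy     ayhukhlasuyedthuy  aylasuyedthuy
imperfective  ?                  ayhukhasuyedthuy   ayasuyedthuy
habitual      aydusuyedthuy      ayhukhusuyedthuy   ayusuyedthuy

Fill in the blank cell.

aydasuyedthuy

Attach voice reflexive su- (before consonant 'y') → suyedthuy.
Attach aspect imperfective e- → esuyedthuy.
Attach mood optative d- → desuyedthuy.
Attach polarity affirmative ay- → aydesuyedthuy.
Apply vowel harmony: aydesuyedthuy → aydasuyedthuy.
Nasal assimilation: no change.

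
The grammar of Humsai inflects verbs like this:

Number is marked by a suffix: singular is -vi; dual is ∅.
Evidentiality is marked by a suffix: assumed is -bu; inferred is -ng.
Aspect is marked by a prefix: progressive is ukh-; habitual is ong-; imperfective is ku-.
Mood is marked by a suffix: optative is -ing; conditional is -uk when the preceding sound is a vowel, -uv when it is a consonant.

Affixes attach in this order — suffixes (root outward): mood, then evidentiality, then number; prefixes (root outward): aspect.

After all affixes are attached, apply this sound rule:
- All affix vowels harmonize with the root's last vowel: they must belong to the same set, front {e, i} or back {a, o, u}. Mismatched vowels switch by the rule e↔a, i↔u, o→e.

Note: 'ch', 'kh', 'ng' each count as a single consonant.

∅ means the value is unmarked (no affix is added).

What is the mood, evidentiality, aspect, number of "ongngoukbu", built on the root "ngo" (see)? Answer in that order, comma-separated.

Segment: ong-ngo-uk-bu.
mood: -uk/uv → conditional.
evidentiality: -bu → assumed.
aspect: ong- → habitual.
number: ∅ → dual.

conditional, assumed, habitual, dual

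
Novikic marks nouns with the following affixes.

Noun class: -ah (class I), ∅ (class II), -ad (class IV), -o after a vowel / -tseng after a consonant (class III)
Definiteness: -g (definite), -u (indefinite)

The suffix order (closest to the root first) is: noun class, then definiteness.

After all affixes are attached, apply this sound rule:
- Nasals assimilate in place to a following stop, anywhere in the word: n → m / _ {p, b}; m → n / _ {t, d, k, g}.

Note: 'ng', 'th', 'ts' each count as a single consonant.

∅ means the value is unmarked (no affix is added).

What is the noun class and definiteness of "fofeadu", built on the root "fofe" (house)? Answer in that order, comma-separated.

class IV, indefinite

Segment: fofe-ad-u.
noun class: -ad → class IV.
definiteness: -u → indefinite.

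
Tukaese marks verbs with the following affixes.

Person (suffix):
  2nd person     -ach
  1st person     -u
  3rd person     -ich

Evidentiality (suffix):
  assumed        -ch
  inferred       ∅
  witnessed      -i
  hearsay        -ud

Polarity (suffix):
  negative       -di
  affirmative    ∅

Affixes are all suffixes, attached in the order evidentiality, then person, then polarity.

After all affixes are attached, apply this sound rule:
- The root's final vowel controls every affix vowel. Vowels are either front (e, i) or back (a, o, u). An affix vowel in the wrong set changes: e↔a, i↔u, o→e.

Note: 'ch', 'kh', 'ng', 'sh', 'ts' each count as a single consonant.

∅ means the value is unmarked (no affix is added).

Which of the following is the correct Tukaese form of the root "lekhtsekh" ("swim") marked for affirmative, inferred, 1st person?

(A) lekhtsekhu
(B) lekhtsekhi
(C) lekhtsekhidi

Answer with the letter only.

B

evidentiality = inferred: zero marking, form stays lekhtsekh.
Attach person 1st person -u → lekhtsekhu.
polarity = affirmative: zero marking, form stays lekhtsekhu.
Apply vowel harmony: lekhtsekhu → lekhtsekhi.
So the correct form is lekhtsekhi, option (B).
(C) lekhtsekhidi is wrong: it uses negative instead of affirmative for polarity.
(A) lekhtsekhu is wrong: it fails to apply the sound rule(s).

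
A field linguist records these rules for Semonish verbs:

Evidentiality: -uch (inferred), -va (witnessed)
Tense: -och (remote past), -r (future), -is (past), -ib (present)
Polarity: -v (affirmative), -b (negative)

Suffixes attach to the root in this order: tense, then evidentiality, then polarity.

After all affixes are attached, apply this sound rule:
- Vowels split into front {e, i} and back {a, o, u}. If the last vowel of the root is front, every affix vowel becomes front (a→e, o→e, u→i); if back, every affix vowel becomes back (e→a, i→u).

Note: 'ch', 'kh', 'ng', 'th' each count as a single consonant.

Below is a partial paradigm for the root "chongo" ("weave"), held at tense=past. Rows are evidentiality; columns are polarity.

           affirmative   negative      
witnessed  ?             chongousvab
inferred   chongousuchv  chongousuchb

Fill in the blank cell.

Attach tense past -is → chongois.
Attach evidentiality witnessed -va → chongoisva.
Attach polarity affirmative -v → chongoisvav.
Apply vowel harmony: chongoisvav → chongousvav.

chongousvav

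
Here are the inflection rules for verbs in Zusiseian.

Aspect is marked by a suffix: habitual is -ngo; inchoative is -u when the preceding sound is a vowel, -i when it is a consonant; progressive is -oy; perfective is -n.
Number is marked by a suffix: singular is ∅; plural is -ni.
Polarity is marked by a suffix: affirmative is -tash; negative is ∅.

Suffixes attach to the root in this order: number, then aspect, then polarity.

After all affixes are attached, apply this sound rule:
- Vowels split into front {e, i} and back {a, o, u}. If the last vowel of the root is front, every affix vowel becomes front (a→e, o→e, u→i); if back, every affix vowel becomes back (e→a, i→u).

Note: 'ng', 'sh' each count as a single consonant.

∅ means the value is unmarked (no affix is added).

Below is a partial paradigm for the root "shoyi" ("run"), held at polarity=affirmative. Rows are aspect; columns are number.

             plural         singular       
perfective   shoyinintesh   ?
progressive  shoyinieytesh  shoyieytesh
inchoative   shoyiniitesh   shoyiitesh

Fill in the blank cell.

shoyintesh

number = singular: zero marking, form stays shoyi.
Attach aspect perfective -n → shoyin.
Attach polarity affirmative -tash → shoyintash.
Apply vowel harmony: shoyintash → shoyintesh.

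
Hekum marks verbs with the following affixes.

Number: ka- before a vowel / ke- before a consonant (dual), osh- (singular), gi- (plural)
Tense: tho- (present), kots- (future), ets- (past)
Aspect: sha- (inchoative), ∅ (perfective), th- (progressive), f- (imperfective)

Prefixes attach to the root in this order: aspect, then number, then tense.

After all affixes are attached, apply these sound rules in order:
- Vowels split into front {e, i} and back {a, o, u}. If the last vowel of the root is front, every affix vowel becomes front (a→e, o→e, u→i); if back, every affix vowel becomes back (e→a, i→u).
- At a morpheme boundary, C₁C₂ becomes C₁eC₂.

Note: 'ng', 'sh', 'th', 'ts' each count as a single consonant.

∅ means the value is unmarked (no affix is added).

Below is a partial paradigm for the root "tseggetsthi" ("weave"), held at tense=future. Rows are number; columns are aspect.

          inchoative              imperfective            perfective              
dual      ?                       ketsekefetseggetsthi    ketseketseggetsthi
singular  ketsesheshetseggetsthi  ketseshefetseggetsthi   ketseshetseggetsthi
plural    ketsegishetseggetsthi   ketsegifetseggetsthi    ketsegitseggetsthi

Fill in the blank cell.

ketsekeshetseggetsthi

Attach aspect inchoative sha- → shatseggetsthi.
Attach number dual ke- (before consonant 'sh') → keshatseggetsthi.
Attach tense future kots- → kotskeshatseggetsthi.
Apply vowel harmony: kotskeshatseggetsthi → ketskeshetseggetsthi.
Apply epenthesis: ketskeshetseggetsthi → ketsekeshetseggetsthi.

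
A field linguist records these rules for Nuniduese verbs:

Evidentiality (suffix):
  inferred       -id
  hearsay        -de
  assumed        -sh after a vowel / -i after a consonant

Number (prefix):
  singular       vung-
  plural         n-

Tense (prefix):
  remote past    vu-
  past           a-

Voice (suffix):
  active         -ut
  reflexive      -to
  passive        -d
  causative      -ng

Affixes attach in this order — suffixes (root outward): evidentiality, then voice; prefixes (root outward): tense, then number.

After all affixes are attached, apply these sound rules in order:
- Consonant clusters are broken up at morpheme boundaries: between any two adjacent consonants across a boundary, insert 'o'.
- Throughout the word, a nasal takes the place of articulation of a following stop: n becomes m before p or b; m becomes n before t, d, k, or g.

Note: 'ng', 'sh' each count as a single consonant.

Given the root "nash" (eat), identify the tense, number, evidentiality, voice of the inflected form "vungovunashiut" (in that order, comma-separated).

Segment: vung-vu-nash-i-ut.
tense: vu- → remote past.
number: vung- → singular.
evidentiality: -sh/i → assumed.
voice: -ut → active.

remote past, singular, assumed, active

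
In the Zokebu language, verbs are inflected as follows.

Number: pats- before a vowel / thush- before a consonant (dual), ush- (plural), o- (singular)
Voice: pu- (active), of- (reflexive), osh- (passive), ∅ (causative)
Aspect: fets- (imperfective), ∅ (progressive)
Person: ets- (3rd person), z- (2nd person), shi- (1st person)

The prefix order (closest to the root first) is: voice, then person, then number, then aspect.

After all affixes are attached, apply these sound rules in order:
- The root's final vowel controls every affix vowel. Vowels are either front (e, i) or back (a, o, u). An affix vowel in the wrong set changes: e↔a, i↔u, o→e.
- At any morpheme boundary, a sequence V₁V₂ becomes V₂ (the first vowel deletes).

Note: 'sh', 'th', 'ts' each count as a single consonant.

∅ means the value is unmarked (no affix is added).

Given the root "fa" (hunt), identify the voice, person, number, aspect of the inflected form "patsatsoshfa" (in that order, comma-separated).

Segment: pats-ets-osh-fa.
voice: osh- → passive.
person: ets- → 3rd person.
number: pats/thush- → dual.
aspect: ∅ → progressive.

passive, 3rd person, dual, progressive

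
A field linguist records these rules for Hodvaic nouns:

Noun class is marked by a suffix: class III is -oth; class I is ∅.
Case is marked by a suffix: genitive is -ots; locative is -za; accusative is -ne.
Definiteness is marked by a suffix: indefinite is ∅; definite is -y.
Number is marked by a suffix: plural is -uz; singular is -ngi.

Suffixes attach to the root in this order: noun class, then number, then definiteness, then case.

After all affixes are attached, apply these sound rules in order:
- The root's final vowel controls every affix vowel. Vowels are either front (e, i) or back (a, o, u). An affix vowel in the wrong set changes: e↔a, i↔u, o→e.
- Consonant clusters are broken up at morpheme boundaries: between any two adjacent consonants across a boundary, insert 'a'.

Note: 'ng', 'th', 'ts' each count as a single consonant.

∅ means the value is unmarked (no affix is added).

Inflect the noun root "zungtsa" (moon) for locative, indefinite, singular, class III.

zungtsaothanguza

Attach noun class class III -oth → zungtsaoth.
Attach number singular -ngi → zungtsaothngi.
definiteness = indefinite: zero marking, form stays zungtsaothngi.
Attach case locative -za → zungtsaothngiza.
Apply vowel harmony: zungtsaothngiza → zungtsaothnguza.
Apply epenthesis: zungtsaothnguza → zungtsaothanguza.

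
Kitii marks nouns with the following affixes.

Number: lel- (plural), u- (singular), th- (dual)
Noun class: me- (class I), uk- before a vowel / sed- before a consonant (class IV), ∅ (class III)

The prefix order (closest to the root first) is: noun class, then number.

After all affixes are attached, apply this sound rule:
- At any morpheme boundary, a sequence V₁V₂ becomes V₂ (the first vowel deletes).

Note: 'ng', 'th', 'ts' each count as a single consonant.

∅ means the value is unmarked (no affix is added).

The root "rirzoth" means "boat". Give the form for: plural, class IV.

lelsedrirzoth

Attach noun class class IV sed- (before consonant 'r') → sedrirzoth.
Attach number plural lel- → lelsedrirzoth.
Vowel deletion: no change.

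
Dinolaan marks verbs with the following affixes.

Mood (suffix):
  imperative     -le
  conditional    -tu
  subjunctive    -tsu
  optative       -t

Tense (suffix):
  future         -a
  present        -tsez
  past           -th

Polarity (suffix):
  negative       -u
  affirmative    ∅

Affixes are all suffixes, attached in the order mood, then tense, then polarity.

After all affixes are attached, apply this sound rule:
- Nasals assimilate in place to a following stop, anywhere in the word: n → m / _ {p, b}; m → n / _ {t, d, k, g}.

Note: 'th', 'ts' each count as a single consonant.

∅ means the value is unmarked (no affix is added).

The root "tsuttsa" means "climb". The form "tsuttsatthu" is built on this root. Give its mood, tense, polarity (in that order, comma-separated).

optative, past, negative

Segment: tsuttsa-t-th-u.
mood: -t → optative.
tense: -th → past.
polarity: -u → negative.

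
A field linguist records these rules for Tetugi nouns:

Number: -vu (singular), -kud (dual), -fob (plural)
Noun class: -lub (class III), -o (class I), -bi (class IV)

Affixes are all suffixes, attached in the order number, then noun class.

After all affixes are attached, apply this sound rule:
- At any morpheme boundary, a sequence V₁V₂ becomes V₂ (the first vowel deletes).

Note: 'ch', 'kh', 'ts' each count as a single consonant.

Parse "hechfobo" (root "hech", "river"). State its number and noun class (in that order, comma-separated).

plural, class I

Segment: hech-fob-o.
number: -fob → plural.
noun class: -o → class I.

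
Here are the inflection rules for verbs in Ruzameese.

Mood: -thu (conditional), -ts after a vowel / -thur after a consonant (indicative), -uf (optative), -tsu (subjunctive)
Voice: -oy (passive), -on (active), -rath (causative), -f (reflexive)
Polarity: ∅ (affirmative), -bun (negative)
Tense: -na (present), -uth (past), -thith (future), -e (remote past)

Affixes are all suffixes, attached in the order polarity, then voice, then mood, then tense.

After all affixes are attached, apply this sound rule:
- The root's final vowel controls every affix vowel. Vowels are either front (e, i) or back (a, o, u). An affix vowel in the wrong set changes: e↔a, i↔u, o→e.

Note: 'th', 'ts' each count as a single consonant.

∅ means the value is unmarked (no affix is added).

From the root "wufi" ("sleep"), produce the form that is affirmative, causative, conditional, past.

polarity = affirmative: zero marking, form stays wufi.
Attach voice causative -rath → wufirath.
Attach mood conditional -thu → wufiraththu.
Attach tense past -uth → wufiraththuuth.
Apply vowel harmony: wufiraththuuth → wufireththiith.

wufireththiith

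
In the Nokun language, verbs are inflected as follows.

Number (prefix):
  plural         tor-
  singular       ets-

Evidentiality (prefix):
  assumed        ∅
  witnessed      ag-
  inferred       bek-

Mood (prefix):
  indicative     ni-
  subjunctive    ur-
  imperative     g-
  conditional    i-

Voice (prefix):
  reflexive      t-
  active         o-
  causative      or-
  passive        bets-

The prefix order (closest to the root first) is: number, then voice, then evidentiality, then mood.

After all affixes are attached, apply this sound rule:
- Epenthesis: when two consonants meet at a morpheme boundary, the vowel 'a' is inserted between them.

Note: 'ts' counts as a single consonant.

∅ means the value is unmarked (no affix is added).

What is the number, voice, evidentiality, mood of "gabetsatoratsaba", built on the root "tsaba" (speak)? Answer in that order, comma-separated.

plural, passive, assumed, imperative

Segment: g-bets-tor-tsaba.
number: tor- → plural.
voice: bets- → passive.
evidentiality: ∅ → assumed.
mood: g- → imperative.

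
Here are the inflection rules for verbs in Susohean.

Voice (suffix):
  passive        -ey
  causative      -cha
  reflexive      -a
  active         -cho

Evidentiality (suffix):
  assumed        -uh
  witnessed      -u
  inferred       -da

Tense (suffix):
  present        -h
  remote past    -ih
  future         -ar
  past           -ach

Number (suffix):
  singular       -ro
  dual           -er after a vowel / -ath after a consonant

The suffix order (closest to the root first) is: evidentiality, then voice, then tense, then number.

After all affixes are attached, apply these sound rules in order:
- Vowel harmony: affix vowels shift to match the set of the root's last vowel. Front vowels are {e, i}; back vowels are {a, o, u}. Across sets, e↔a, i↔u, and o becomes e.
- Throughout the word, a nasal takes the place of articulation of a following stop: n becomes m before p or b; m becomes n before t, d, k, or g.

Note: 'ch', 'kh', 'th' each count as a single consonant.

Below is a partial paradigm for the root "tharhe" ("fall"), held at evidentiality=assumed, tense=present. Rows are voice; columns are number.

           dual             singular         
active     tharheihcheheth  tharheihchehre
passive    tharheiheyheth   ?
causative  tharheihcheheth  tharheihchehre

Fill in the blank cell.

tharheiheyhre

Attach evidentiality assumed -uh → tharheuh.
Attach voice passive -ey → tharheuhey.
Attach tense present -h → tharheuheyh.
Attach number singular -ro → tharheuheyhro.
Apply vowel harmony: tharheuheyhro → tharheiheyhre.
Nasal assimilation: no change.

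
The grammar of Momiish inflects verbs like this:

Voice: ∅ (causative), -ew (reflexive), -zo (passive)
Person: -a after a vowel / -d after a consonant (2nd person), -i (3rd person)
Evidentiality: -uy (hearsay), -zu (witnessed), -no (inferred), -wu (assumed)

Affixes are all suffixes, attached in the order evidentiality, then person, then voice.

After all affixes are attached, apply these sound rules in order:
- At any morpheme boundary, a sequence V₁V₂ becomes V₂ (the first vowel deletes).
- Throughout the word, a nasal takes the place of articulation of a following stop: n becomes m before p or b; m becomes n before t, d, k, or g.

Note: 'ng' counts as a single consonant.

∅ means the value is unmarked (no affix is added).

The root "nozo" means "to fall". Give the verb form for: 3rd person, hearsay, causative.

nozuyi

Attach evidentiality hearsay -uy → nozouy.
Attach person 3rd person -i → nozouyi.
voice = causative: zero marking, form stays nozouyi.
Apply vowel deletion: nozouyi → nozuyi.
Nasal assimilation: no change.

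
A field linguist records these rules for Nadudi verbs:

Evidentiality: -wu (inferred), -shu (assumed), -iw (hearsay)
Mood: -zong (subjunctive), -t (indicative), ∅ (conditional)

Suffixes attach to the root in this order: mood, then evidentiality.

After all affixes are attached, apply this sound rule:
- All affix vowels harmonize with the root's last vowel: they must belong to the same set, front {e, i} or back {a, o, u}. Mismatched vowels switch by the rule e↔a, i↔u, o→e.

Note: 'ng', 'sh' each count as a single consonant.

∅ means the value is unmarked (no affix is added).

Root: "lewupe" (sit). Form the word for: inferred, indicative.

lewupetwi

Attach mood indicative -t → lewupet.
Attach evidentiality inferred -wu → lewupetwu.
Apply vowel harmony: lewupetwu → lewupetwi.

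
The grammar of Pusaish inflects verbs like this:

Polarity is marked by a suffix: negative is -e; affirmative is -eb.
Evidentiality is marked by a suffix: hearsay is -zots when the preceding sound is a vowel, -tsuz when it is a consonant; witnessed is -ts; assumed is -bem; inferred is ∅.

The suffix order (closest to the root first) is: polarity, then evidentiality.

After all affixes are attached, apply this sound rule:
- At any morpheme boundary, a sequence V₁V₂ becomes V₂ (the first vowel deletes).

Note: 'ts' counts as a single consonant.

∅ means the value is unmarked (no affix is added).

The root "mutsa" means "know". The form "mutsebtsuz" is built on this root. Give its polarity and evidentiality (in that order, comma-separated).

affirmative, hearsay

Segment: mutsa-eb-tsuz.
polarity: -eb → affirmative.
evidentiality: -zots/tsuz → hearsay.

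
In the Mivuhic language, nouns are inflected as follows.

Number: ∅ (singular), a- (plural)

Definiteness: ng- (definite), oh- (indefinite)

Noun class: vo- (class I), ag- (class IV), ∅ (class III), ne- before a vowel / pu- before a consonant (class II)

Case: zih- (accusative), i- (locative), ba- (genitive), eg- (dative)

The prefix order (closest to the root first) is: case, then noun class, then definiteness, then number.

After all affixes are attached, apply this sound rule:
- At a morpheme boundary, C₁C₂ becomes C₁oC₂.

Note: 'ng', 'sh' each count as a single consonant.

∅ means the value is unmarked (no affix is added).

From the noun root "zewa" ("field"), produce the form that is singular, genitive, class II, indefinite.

Attach case genitive ba- → bazewa.
Attach noun class class II pu- (before consonant 'b') → pubazewa.
Attach definiteness indefinite oh- → ohpubazewa.
number = singular: zero marking, form stays ohpubazewa.
Apply epenthesis: ohpubazewa → ohopubazewa.

ohopubazewa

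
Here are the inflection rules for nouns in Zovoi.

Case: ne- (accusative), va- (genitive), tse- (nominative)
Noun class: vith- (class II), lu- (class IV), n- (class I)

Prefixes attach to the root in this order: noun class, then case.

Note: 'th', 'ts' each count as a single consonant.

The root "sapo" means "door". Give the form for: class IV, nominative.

tselusapo

Attach noun class class IV lu- → lusapo.
Attach case nominative tse- → tselusapo.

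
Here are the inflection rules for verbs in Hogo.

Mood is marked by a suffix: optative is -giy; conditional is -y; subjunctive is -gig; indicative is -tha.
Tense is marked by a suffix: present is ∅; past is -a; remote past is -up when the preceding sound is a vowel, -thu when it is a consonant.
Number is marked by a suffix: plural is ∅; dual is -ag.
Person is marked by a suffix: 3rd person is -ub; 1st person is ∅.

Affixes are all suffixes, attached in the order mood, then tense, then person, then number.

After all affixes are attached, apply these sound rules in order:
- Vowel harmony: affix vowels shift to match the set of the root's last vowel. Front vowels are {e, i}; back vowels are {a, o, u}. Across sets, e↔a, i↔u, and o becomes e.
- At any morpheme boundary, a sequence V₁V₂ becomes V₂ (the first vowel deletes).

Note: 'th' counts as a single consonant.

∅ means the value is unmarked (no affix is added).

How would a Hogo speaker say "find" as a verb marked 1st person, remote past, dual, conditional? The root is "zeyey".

Attach mood conditional -y → zeyeyy.
Attach tense remote past -thu (after consonant 'y') → zeyeyythu.
person = 1st person: zero marking, form stays zeyeyythu.
Attach number dual -ag → zeyeyythuag.
Apply vowel harmony: zeyeyythuag → zeyeyythieg.
Apply vowel deletion: zeyeyythieg → zeyeyytheg.

zeyeyytheg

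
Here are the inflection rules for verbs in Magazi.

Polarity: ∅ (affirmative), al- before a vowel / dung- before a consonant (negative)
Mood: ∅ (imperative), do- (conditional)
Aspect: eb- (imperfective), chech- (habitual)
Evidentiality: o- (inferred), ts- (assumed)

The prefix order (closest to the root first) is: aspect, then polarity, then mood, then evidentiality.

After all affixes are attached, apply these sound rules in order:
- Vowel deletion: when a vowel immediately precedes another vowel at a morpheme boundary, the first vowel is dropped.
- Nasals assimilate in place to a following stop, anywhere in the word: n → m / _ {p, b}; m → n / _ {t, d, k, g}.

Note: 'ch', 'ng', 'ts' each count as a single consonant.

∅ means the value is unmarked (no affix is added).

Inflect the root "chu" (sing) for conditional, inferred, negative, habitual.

Attach aspect habitual chech- → chechchu.
Attach polarity negative dung- (before consonant 'ch') → dungchechchu.
Attach mood conditional do- → dodungchechchu.
Attach evidentiality inferred o- → ododungchechchu.
Vowel deletion: no change.
Nasal assimilation: no change.

ododungchechchu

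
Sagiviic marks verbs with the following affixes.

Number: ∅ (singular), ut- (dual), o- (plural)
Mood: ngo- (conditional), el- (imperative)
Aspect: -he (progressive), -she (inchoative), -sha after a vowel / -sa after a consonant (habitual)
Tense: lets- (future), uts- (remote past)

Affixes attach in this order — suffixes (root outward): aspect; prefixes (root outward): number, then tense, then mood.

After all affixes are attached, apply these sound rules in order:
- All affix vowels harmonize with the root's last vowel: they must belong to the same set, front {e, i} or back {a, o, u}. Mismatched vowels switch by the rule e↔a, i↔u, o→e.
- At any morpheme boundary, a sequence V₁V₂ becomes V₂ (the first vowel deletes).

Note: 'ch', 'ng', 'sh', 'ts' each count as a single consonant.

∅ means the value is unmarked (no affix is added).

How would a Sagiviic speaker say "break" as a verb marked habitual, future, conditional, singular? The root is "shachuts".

Attach aspect habitual -sa (after consonant 'ts') → shachutssa.
number = singular: zero marking, form stays shachutssa.
Attach tense future lets- → letsshachutssa.
Attach mood conditional ngo- → ngoletsshachutssa.
Apply vowel harmony: ngoletsshachutssa → ngolatsshachutssa.
Vowel deletion: no change.

ngolatsshachutssa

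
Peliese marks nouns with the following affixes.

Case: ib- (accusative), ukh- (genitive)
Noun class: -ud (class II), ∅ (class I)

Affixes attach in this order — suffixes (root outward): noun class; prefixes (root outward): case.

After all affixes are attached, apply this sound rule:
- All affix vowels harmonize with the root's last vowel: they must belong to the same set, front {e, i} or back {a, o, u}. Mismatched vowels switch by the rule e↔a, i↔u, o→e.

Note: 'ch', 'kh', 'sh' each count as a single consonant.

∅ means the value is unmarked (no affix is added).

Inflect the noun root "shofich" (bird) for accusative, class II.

ibshofichid

Attach case accusative ib- → ibshofich.
Attach noun class class II -ud → ibshofichud.
Apply vowel harmony: ibshofichud → ibshofichid.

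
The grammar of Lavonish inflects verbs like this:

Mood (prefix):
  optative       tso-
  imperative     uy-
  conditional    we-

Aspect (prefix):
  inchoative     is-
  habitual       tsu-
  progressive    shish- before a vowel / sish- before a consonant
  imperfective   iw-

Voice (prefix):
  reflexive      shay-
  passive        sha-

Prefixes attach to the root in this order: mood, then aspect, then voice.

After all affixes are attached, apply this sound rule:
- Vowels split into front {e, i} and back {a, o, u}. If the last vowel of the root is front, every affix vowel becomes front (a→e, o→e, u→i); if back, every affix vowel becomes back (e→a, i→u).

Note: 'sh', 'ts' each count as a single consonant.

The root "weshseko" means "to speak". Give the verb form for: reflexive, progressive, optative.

shaysushtsoweshseko

Attach mood optative tso- → tsoweshseko.
Attach aspect progressive sish- (before consonant 'ts') → sishtsoweshseko.
Attach voice reflexive shay- → shaysishtsoweshseko.
Apply vowel harmony: shaysishtsoweshseko → shaysushtsoweshseko.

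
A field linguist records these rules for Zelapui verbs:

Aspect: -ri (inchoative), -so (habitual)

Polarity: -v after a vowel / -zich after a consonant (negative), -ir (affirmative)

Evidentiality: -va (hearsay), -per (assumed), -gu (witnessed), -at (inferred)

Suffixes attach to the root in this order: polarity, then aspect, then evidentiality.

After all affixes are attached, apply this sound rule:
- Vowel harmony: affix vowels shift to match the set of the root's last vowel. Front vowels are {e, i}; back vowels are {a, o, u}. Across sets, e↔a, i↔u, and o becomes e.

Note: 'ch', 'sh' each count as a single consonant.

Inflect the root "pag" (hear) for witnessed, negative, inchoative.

Attach polarity negative -zich (after consonant 'g') → pagzich.
Attach aspect inchoative -ri → pagzichri.
Attach evidentiality witnessed -gu → pagzichrigu.
Apply vowel harmony: pagzichrigu → pagzuchrugu.

pagzuchrugu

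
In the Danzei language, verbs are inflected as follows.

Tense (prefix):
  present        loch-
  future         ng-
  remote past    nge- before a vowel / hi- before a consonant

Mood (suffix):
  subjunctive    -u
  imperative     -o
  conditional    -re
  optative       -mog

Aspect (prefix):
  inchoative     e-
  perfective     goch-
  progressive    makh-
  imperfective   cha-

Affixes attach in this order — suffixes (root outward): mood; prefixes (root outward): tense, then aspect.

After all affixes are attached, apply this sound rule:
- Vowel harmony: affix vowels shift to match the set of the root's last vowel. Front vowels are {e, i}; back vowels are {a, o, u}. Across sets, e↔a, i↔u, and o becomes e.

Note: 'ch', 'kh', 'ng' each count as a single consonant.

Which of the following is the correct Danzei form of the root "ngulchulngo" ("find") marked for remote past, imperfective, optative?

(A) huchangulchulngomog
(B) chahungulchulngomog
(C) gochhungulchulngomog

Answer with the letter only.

B

Attach mood optative -mog → ngulchulngomog.
Attach tense remote past hi- (before consonant 'ng') → hingulchulngomog.
Attach aspect imperfective cha- → chahingulchulngomog.
Apply vowel harmony: chahingulchulngomog → chahungulchulngomog.
So the correct form is chahungulchulngomog, option (B).
(A) huchangulchulngomog is wrong: it has the affixes in the wrong order.
(C) gochhungulchulngomog is wrong: it uses perfective instead of imperfective for aspect.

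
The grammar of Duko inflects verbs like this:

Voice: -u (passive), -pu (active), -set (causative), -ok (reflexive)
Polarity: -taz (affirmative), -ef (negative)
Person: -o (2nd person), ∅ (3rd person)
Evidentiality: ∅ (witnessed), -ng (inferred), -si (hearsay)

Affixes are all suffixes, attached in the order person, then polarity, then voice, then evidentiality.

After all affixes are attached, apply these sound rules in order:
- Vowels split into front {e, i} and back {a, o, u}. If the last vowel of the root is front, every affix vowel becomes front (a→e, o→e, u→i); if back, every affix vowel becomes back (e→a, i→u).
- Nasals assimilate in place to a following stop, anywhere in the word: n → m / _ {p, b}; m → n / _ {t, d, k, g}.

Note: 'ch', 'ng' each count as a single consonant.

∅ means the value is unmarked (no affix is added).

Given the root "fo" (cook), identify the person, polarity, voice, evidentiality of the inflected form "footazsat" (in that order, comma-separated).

Segment: fo-o-taz-set.
person: -o → 2nd person.
polarity: -taz → affirmative.
voice: -set → causative.
evidentiality: ∅ → witnessed.

2nd person, affirmative, causative, witnessed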